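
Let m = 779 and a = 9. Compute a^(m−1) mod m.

614

9^1 ≡ 9 (mod 779)
9^2 ≡ 9^2 = 81 ≡ 81 (mod 779)
9^4 ≡ 81^2 = 6561 ≡ 329 (mod 779)
9^8 ≡ 329^2 = 108241 ≡ 739 (mod 779)
9^16 ≡ 739^2 = 546121 ≡ 42 (mod 779)
9^32 ≡ 42^2 = 1764 ≡ 206 (mod 779)
9^64 ≡ 206^2 = 42436 ≡ 370 (mod 779)
9^128 ≡ 370^2 = 136900 ≡ 575 (mod 779)
9^256 ≡ 575^2 = 330625 ≡ 329 (mod 779)
9^512 ≡ 329^2 = 108241 ≡ 739 (mod 779)
778 = 512 + 256 + 8 + 2 in binary powers of 2.
So 9^778 ≡ 739 · 329 · 739 · 81 ≡ 614 (mod 779).
Since 614 ≠ 1, base 9 is a Fermat witness: 779 is composite.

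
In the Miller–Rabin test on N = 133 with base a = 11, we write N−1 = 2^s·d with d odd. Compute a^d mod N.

1

133 − 1 = 132 = 2^2 · 33, so d = 33.
11^1 ≡ 11 (mod 133)
11^2 ≡ 11^2 = 121 ≡ 121 (mod 133)
11^4 ≡ 121^2 = 14641 ≡ 11 (mod 133)
11^8 ≡ 11^2 = 121 ≡ 121 (mod 133)
11^16 ≡ 121^2 = 14641 ≡ 11 (mod 133)
11^32 ≡ 11^2 = 121 ≡ 121 (mod 133)
33 = 32 + 1 in binary powers of 2.
So 11^33 ≡ 121 · 11 ≡ 1 (mod 133).
Since 11^d ≡ 1 (mod 133), base 11 does not prove 133 composite.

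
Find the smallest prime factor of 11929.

79

11929 is odd.
Digit sum 22, not divisible by 3.
Ends in 9: not divisible by 5.
7: 11929 = 7·1704 + 1
11: 11929 = 11·1084 + 5
13: 11929 = 13·917 + 8
17: 11929 = 17·701 + 12
19: 11929 = 19·627 + 16
23: 11929 = 23·518 + 15
29: 11929 = 29·411 + 10
31: 11929 = 31·384 + 25
37: 11929 = 37·322 + 15
41: 11929 = 41·290 + 39
43: 11929 = 43·277 + 18
47: 11929 = 47·253 + 38
53: 11929 = 53·225 + 4
59: 11929 = 59·202 + 11
61: 11929 = 61·195 + 34
67: 11929 = 67·178 + 3
71: 11929 = 71·168 + 1
73: 11929 = 73·163 + 30
79: 11929 = 79·151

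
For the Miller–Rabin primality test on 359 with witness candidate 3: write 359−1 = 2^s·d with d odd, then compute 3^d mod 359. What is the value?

1

359 − 1 = 358 = 2^1 · 179, so d = 179.
3^1 ≡ 3 (mod 359)
3^2 ≡ 3^2 = 9 ≡ 9 (mod 359)
3^4 ≡ 9^2 = 81 ≡ 81 (mod 359)
3^8 ≡ 81^2 = 6561 ≡ 99 (mod 359)
3^16 ≡ 99^2 = 9801 ≡ 108 (mod 359)
3^32 ≡ 108^2 = 11664 ≡ 176 (mod 359)
3^64 ≡ 176^2 = 30976 ≡ 102 (mod 359)
3^128 ≡ 102^2 = 10404 ≡ 352 (mod 359)
179 = 128 + 32 + 16 + 2 + 1 in binary powers of 2.
So 3^179 ≡ 352 · 176 · 108 · 9 · 3 ≡ 1 (mod 359).
Since 3^d ≡ 1 (mod 359), base 3 does not prove 359 composite.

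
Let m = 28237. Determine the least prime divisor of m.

11

28237 is odd.
Digit sum 22, not divisible by 3.
Ends in 7: not divisible by 5.
7: 28237 = 7·4033 + 6
11: 28237 = 11·2567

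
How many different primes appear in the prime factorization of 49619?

49619 = 29^2 · 59
49619 = 29^2 · 59, which has 2 distinct prime factors.

2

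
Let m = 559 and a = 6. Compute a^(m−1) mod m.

259

6^1 ≡ 6 (mod 559)
6^2 ≡ 6^2 = 36 ≡ 36 (mod 559)
6^4 ≡ 36^2 = 1296 ≡ 178 (mod 559)
6^8 ≡ 178^2 = 31684 ≡ 380 (mod 559)
6^16 ≡ 380^2 = 144400 ≡ 178 (mod 559)
6^32 ≡ 178^2 = 31684 ≡ 380 (mod 559)
6^64 ≡ 380^2 = 144400 ≡ 178 (mod 559)
6^128 ≡ 178^2 = 31684 ≡ 380 (mod 559)
6^256 ≡ 380^2 = 144400 ≡ 178 (mod 559)
6^512 ≡ 178^2 = 31684 ≡ 380 (mod 559)
558 = 512 + 32 + 8 + 4 + 2 in binary powers of 2.
So 6^558 ≡ 380 · 380 · 380 · 178 · 36 ≡ 259 (mod 559).
Since 259 ≠ 1, base 6 is a Fermat witness: 559 is composite.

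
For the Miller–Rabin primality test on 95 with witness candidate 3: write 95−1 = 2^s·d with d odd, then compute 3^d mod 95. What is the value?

95 − 1 = 94 = 2^1 · 47, so d = 47.
3^1 ≡ 3 (mod 95)
3^2 ≡ 3^2 = 9 ≡ 9 (mod 95)
3^4 ≡ 9^2 = 81 ≡ 81 (mod 95)
3^8 ≡ 81^2 = 6561 ≡ 6 (mod 95)
3^16 ≡ 6^2 = 36 ≡ 36 (mod 95)
3^32 ≡ 36^2 = 1296 ≡ 61 (mod 95)
47 = 32 + 8 + 4 + 2 + 1 in binary powers of 2.
So 3^47 ≡ 61 · 6 · 81 · 9 · 3 ≡ 67 (mod 95).
Squaring chain: 67; never reaches −1, so base 3 is a Miller–Rabin witness that 95 is composite.

67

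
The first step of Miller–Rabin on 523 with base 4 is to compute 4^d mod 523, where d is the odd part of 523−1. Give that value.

1

523 − 1 = 522 = 2^1 · 261, so d = 261.
4^1 ≡ 4 (mod 523)
4^2 ≡ 4^2 = 16 ≡ 16 (mod 523)
4^4 ≡ 16^2 = 256 ≡ 256 (mod 523)
4^8 ≡ 256^2 = 65536 ≡ 161 (mod 523)
4^16 ≡ 161^2 = 25921 ≡ 294 (mod 523)
4^32 ≡ 294^2 = 86436 ≡ 141 (mod 523)
4^64 ≡ 141^2 = 19881 ≡ 7 (mod 523)
4^128 ≡ 7^2 = 49 ≡ 49 (mod 523)
4^256 ≡ 49^2 = 2401 ≡ 309 (mod 523)
261 = 256 + 4 + 1 in binary powers of 2.
So 4^261 ≡ 309 · 256 · 4 ≡ 1 (mod 523).
Since 4^d ≡ 1 (mod 523), base 4 does not prove 523 composite.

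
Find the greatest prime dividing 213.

71

213 = 3 · 71
71 is prime.
So 213 = 3 · 71; the largest prime factor is 71.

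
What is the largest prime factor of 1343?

79

1343 = 17 · 79
79 is prime.
So 1343 = 17 · 79; the largest prime factor is 79.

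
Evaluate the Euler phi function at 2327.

2136

Factor: 2327 = 13 · 179.
φ(2327) = (13−1) · (179−1) = 12 · 178 = 2136.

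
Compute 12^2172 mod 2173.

148

12^1 ≡ 12 (mod 2173)
12^2 ≡ 12^2 = 144 ≡ 144 (mod 2173)
12^4 ≡ 144^2 = 20736 ≡ 1179 (mod 2173)
12^8 ≡ 1179^2 = 1390041 ≡ 1494 (mod 2173)
12^16 ≡ 1494^2 = 2232036 ≡ 365 (mod 2173)
12^32 ≡ 365^2 = 133225 ≡ 672 (mod 2173)
12^64 ≡ 672^2 = 451584 ≡ 1773 (mod 2173)
12^128 ≡ 1773^2 = 3143529 ≡ 1371 (mod 2173)
12^256 ≡ 1371^2 = 1879641 ≡ 2169 (mod 2173)
12^512 ≡ 2169^2 = 4704561 ≡ 16 (mod 2173)
12^1024 ≡ 16^2 = 256 ≡ 256 (mod 2173)
12^2048 ≡ 256^2 = 65536 ≡ 346 (mod 2173)
2172 = 2048 + 64 + 32 + 16 + 8 + 4 in binary powers of 2.
So 12^2172 ≡ 346 · 1773 · 672 · 365 · 1494 · 1179 ≡ 148 (mod 2173).
Since 148 ≠ 1, base 12 is a Fermat witness: 2173 is composite.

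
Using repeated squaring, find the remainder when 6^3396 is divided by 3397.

732

6^1 ≡ 6 (mod 3397)
6^2 ≡ 6^2 = 36 ≡ 36 (mod 3397)
6^4 ≡ 36^2 = 1296 ≡ 1296 (mod 3397)
6^8 ≡ 1296^2 = 1679616 ≡ 1498 (mod 3397)
6^16 ≡ 1498^2 = 2244004 ≡ 1984 (mod 3397)
6^32 ≡ 1984^2 = 3936256 ≡ 2530 (mod 3397)
6^64 ≡ 2530^2 = 6400900 ≡ 952 (mod 3397)
6^128 ≡ 952^2 = 906304 ≡ 2702 (mod 3397)
6^256 ≡ 2702^2 = 7300804 ≡ 651 (mod 3397)
6^512 ≡ 651^2 = 423801 ≡ 2573 (mod 3397)
6^1024 ≡ 2573^2 = 6620329 ≡ 2973 (mod 3397)
6^2048 ≡ 2973^2 = 8838729 ≡ 3132 (mod 3397)
3396 = 2048 + 1024 + 256 + 64 + 4 in binary powers of 2.
So 6^3396 ≡ 3132 · 2973 · 651 · 952 · 1296 ≡ 732 (mod 3397).
Since 732 ≠ 1, base 6 is a Fermat witness: 3397 is composite.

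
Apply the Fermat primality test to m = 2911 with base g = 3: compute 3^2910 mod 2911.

3^1 ≡ 3 (mod 2911)
3^2 ≡ 3^2 = 9 ≡ 9 (mod 2911)
3^4 ≡ 9^2 = 81 ≡ 81 (mod 2911)
3^8 ≡ 81^2 = 6561 ≡ 739 (mod 2911)
3^16 ≡ 739^2 = 546121 ≡ 1764 (mod 2911)
3^32 ≡ 1764^2 = 3111696 ≡ 2748 (mod 2911)
3^64 ≡ 2748^2 = 7551504 ≡ 370 (mod 2911)
3^128 ≡ 370^2 = 136900 ≡ 83 (mod 2911)
3^256 ≡ 83^2 = 6889 ≡ 1067 (mod 2911)
3^512 ≡ 1067^2 = 1138489 ≡ 288 (mod 2911)
3^1024 ≡ 288^2 = 82944 ≡ 1436 (mod 2911)
3^2048 ≡ 1436^2 = 2062096 ≡ 1108 (mod 2911)
2910 = 2048 + 512 + 256 + 64 + 16 + 8 + 4 + 2 in binary powers of 2.
So 3^2910 ≡ 1108 · 288 · 1067 · 370 · 1764 · 739 · 81 · 9 ≡ 811 (mod 2911).
Since 811 ≠ 1, base 3 is a Fermat witness: 2911 is composite.

811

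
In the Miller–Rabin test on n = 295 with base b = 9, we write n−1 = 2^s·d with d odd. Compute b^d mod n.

295 − 1 = 294 = 2^1 · 147, so d = 147.
9^1 ≡ 9 (mod 295)
9^2 ≡ 9^2 = 81 ≡ 81 (mod 295)
9^4 ≡ 81^2 = 6561 ≡ 71 (mod 295)
9^8 ≡ 71^2 = 5041 ≡ 26 (mod 295)
9^16 ≡ 26^2 = 676 ≡ 86 (mod 295)
9^32 ≡ 86^2 = 7396 ≡ 21 (mod 295)
9^64 ≡ 21^2 = 441 ≡ 146 (mod 295)
9^128 ≡ 146^2 = 21316 ≡ 76 (mod 295)
147 = 128 + 16 + 2 + 1 in binary powers of 2.
So 9^147 ≡ 76 · 86 · 81 · 9 ≡ 199 (mod 295).
Squaring chain: 199; never reaches −1, so base 9 is a Miller–Rabin witness that 295 is composite.

199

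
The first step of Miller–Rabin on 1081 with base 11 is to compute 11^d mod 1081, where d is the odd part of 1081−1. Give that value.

1009

1081 − 1 = 1080 = 2^3 · 135, so d = 135.
11^1 ≡ 11 (mod 1081)
11^2 ≡ 11^2 = 121 ≡ 121 (mod 1081)
11^4 ≡ 121^2 = 14641 ≡ 588 (mod 1081)
11^8 ≡ 588^2 = 345744 ≡ 905 (mod 1081)
11^16 ≡ 905^2 = 819025 ≡ 708 (mod 1081)
11^32 ≡ 708^2 = 501264 ≡ 761 (mod 1081)
11^64 ≡ 761^2 = 579121 ≡ 786 (mod 1081)
11^128 ≡ 786^2 = 617796 ≡ 545 (mod 1081)
135 = 128 + 4 + 2 + 1 in binary powers of 2.
So 11^135 ≡ 545 · 588 · 121 · 11 ≡ 1009 (mod 1081).
Squaring chain: 1009 → 860 → 196; never reaches −1, so base 11 is a Miller–Rabin witness that 1081 is composite.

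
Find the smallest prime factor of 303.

3

303 is odd.
Digit sum 6, divisible by 3.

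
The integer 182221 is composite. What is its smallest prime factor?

13

182221 is odd.
Digit sum 16, not divisible by 3.
Ends in 1: not divisible by 5.
7: 182221 = 7·26031 + 4
11: 182221 = 11·16565 + 6
13: 182221 = 13·14017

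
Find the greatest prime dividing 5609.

79

5609 = 71 · 79
79 is prime.
So 5609 = 71 · 79; the largest prime factor is 79.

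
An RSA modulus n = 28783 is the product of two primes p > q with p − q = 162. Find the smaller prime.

Since p = q + 162, we have 28783 = q(q + 162), so q² + 162q − 28783 = 0.
Discriminant: 162² + 4·28783 = 26244 + 115132 = 141376; √141376 = 376.
q = (−162 + 376)/2 = 107, and p = q + 162 = 269.
Check: 107 · 269 = 28783.

107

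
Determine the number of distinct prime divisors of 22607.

22607 = 13 · 1739
1739 = 37 · 47
22607 = 13 · 37 · 47, which has 3 distinct prime factors.

3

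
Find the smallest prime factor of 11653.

11653 is odd.
Digit sum 16, not divisible by 3.
Ends in 3: not divisible by 5.
7: 11653 = 7·1664 + 5
11: 11653 = 11·1059 + 4
13: 11653 = 13·896 + 5
17: 11653 = 17·685 + 8
19: 11653 = 19·613 + 6
23: 11653 = 23·506 + 15
29: 11653 = 29·401 + 24
31: 11653 = 31·375 + 28
37: 11653 = 37·314 + 35
41: 11653 = 41·284 + 9
43: 11653 = 43·271

43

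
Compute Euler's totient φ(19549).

Factor: 19549 = 113 · 173.
φ(19549) = (113−1) · (173−1) = 112 · 172 = 19264.

19264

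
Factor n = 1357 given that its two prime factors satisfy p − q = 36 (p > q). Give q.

23

Since p = q + 36, we have 1357 = q(q + 36), so q² + 36q − 1357 = 0.
Discriminant: 36² + 4·1357 = 1296 + 5428 = 6724; √6724 = 82.
q = (−36 + 82)/2 = 23, and p = q + 36 = 59.
Check: 23 · 59 = 1357.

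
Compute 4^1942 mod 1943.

4^1 ≡ 4 (mod 1943)
4^2 ≡ 4^2 = 16 ≡ 16 (mod 1943)
4^4 ≡ 16^2 = 256 ≡ 256 (mod 1943)
4^8 ≡ 256^2 = 65536 ≡ 1417 (mod 1943)
4^16 ≡ 1417^2 = 2007889 ≡ 770 (mod 1943)
4^32 ≡ 770^2 = 592900 ≡ 285 (mod 1943)
4^64 ≡ 285^2 = 81225 ≡ 1562 (mod 1943)
4^128 ≡ 1562^2 = 2439844 ≡ 1379 (mod 1943)
4^256 ≡ 1379^2 = 1901641 ≡ 1387 (mod 1943)
4^512 ≡ 1387^2 = 1923769 ≡ 199 (mod 1943)
4^1024 ≡ 199^2 = 39601 ≡ 741 (mod 1943)
1942 = 1024 + 512 + 256 + 128 + 16 + 4 + 2 in binary powers of 2.
So 4^1942 ≡ 741 · 199 · 1387 · 1379 · 770 · 256 · 16 ≡ 864 (mod 1943).
Since 864 ≠ 1, base 4 is a Fermat witness: 1943 is composite.

864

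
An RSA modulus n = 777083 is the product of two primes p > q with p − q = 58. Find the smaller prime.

Since p = q + 58, we have 777083 = q(q + 58), so q² + 58q − 777083 = 0.
Discriminant: 58² + 4·777083 = 3364 + 3108332 = 3111696; √3111696 = 1764.
q = (−58 + 1764)/2 = 853, and p = q + 58 = 911.
Check: 853 · 911 = 777083.

853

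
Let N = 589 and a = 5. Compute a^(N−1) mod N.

5^1 ≡ 5 (mod 589)
5^2 ≡ 5^2 = 25 ≡ 25 (mod 589)
5^4 ≡ 25^2 = 625 ≡ 36 (mod 589)
5^8 ≡ 36^2 = 1296 ≡ 118 (mod 589)
5^16 ≡ 118^2 = 13924 ≡ 377 (mod 589)
5^32 ≡ 377^2 = 142129 ≡ 180 (mod 589)
5^64 ≡ 180^2 = 32400 ≡ 5 (mod 589)
5^128 ≡ 5^2 = 25 ≡ 25 (mod 589)
5^256 ≡ 25^2 = 625 ≡ 36 (mod 589)
5^512 ≡ 36^2 = 1296 ≡ 118 (mod 589)
588 = 512 + 64 + 8 + 4 in binary powers of 2.
So 5^588 ≡ 118 · 5 · 118 · 36 ≡ 125 (mod 589).
Since 125 ≠ 1, base 5 is a Fermat witness: 589 is composite.

125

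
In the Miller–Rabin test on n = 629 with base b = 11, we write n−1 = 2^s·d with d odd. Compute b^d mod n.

629 − 1 = 628 = 2^2 · 157, so d = 157.
11^1 ≡ 11 (mod 629)
11^2 ≡ 11^2 = 121 ≡ 121 (mod 629)
11^4 ≡ 121^2 = 14641 ≡ 174 (mod 629)
11^8 ≡ 174^2 = 30276 ≡ 84 (mod 629)
11^16 ≡ 84^2 = 7056 ≡ 137 (mod 629)
11^32 ≡ 137^2 = 18769 ≡ 528 (mod 629)
11^64 ≡ 528^2 = 278784 ≡ 137 (mod 629)
11^128 ≡ 137^2 = 18769 ≡ 528 (mod 629)
157 = 128 + 16 + 8 + 4 + 1 in binary powers of 2.
So 11^157 ≡ 528 · 137 · 84 · 174 · 11 ≡ 381 (mod 629).
Squaring chain: 381 → 491; never reaches −1, so base 11 is a Miller–Rabin witness that 629 is composite.

381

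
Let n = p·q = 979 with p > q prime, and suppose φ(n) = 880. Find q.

φ(n) = (p−1)(q−1) = n − (p+q) + 1, so p + q = 979 − 880 + 1 = 100.
p and q are the roots of t² − 100t + 979 = 0.
Discriminant: 100² − 4·979 = 10000 − 3916 = 6084; √6084 = 78.
q = (100 − 78)/2 = 11, p = (100 + 78)/2 = 89.
Check: 11 · 89 = 979.

11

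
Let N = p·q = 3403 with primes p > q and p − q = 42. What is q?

Since p = q + 42, we have 3403 = q(q + 42), so q² + 42q − 3403 = 0.
Discriminant: 42² + 4·3403 = 1764 + 13612 = 15376; √15376 = 124.
q = (−42 + 124)/2 = 41, and p = q + 42 = 83.
Check: 41 · 83 = 3403.

41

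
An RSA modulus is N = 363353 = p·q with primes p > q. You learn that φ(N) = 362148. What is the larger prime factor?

619

φ(n) = (p−1)(q−1) = n − (p+q) + 1, so p + q = 363353 − 362148 + 1 = 1206.
p and q are the roots of t² − 1206t + 363353 = 0.
Discriminant: 1206² − 4·363353 = 1454436 − 1453412 = 1024; √1024 = 32.
q = (1206 − 32)/2 = 587, p = (1206 + 32)/2 = 619.
Check: 587 · 619 = 363353.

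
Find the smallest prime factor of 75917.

75917 is odd.
Digit sum 29, not divisible by 3.
Ends in 7: not divisible by 5.
7: 75917 = 7·10845 + 2
11: 75917 = 11·6901 + 6
13: 75917 = 13·5839 + 10
17: 75917 = 17·4465 + 12
19: 75917 = 19·3995 + 12
23: 75917 = 23·3300 + 17
29: 75917 = 29·2617 + 24
31: 75917 = 31·2448 + 29
37: 75917 = 37·2051 + 30
41: 75917 = 41·1851 + 26
43: 75917 = 43·1765 + 22
47: 75917 = 47·1615 + 12
53: 75917 = 53·1432 + 21
59: 75917 = 59·1286 + 43
61: 75917 = 61·1244 + 33
67: 75917 = 67·1133 + 6
71: 75917 = 71·1069 + 18
73: 75917 = 73·1039 + 70
79: 75917 = 79·960 + 77
83: 75917 = 83·914 + 55
89: 75917 = 89·853

89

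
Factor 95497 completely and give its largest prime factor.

95497 = 29 · 3293
3293 = 37 · 89
89 is prime.
So 95497 = 29 · 37 · 89; the largest prime factor is 89.

89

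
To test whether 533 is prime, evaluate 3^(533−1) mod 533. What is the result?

81

3^1 ≡ 3 (mod 533)
3^2 ≡ 3^2 = 9 ≡ 9 (mod 533)
3^4 ≡ 9^2 = 81 ≡ 81 (mod 533)
3^8 ≡ 81^2 = 6561 ≡ 165 (mod 533)
3^16 ≡ 165^2 = 27225 ≡ 42 (mod 533)
3^32 ≡ 42^2 = 1764 ≡ 165 (mod 533)
3^64 ≡ 165^2 = 27225 ≡ 42 (mod 533)
3^128 ≡ 42^2 = 1764 ≡ 165 (mod 533)
3^256 ≡ 165^2 = 27225 ≡ 42 (mod 533)
3^512 ≡ 42^2 = 1764 ≡ 165 (mod 533)
532 = 512 + 16 + 4 in binary powers of 2.
So 3^532 ≡ 165 · 42 · 81 ≡ 81 (mod 533).
Since 81 ≠ 1, base 3 is a Fermat witness: 533 is composite.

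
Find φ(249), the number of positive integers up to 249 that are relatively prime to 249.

Factor: 249 = 3 · 83.
φ(249) = (3−1) · (83−1) = 2 · 82 = 164.

164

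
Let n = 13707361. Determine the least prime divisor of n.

13707361 is odd.
Digit sum 28, not divisible by 3.
Ends in 1: not divisible by 5.
7: 13707361 = 7·1958194 + 3
11: 13707361 = 11·1246123 + 8
13: 13707361 = 13·1054412 + 5
17: 13707361 = 17·806315 + 6
19: 13707361 = 19·721440 + 1
23: 13707361 = 23·595972 + 5
29: 13707361 = 29·472667 + 18
31: 13707361 = 31·442172 + 29
37: 13707361 = 37·370469 + 8
41: 13707361 = 41·334325 + 36
43: 13707361 = 43·318775 + 36
47: 13707361 = 47·291645 + 46
53: 13707361 = 53·258629 + 24
59: 13707361 = 59·232328 + 9
61: 13707361 = 61·224710 + 51
67: 13707361 = 67·204587 + 32
71: 13707361 = 71·193061 + 30
73: 13707361 = 73·187772 + 5
79: 13707361 = 79·173510 + 71
83: 13707361 = 83·165148 + 77
89: 13707361 = 89·154015 + 26
97: 13707361 = 97·141313

97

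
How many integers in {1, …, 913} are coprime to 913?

820

Factor: 913 = 11 · 83.
φ(913) = (11−1) · (83−1) = 10 · 82 = 820.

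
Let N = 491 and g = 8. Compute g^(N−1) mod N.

8^1 ≡ 8 (mod 491)
8^2 ≡ 8^2 = 64 ≡ 64 (mod 491)
8^4 ≡ 64^2 = 4096 ≡ 168 (mod 491)
8^8 ≡ 168^2 = 28224 ≡ 237 (mod 491)
8^16 ≡ 237^2 = 56169 ≡ 195 (mod 491)
8^32 ≡ 195^2 = 38025 ≡ 218 (mod 491)
8^64 ≡ 218^2 = 47524 ≡ 388 (mod 491)
8^128 ≡ 388^2 = 150544 ≡ 298 (mod 491)
8^256 ≡ 298^2 = 88804 ≡ 424 (mod 491)
490 = 256 + 128 + 64 + 32 + 8 + 2 in binary powers of 2.
So 8^490 ≡ 424 · 298 · 388 · 218 · 237 · 64 ≡ 1 (mod 491).
Since the result is 1, base 8 gives no evidence that 491 is composite.

1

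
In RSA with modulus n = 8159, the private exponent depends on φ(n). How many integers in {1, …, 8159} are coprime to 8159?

Factor: 8159 = 41 · 199.
φ(8159) = (41−1) · (199−1) = 40 · 198 = 7920.

7920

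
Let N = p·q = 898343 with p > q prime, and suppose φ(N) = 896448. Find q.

φ(n) = (p−1)(q−1) = n − (p+q) + 1, so p + q = 898343 − 896448 + 1 = 1896.
p and q are the roots of t² − 1896t + 898343 = 0.
Discriminant: 1896² − 4·898343 = 3594816 − 3593372 = 1444; √1444 = 38.
q = (1896 − 38)/2 = 929, p = (1896 + 38)/2 = 967.
Check: 929 · 967 = 898343.

929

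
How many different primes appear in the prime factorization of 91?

2

91 = 7 · 13
91 = 7 · 13, which has 2 distinct prime factors.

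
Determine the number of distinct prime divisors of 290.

3

290 = 2 · 145
145 = 5 · 29
290 = 2 · 5 · 29, which has 3 distinct prime factors.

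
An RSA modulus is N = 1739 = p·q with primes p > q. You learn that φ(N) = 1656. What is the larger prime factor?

47

φ(n) = (p−1)(q−1) = n − (p+q) + 1, so p + q = 1739 − 1656 + 1 = 84.
p and q are the roots of t² − 84t + 1739 = 0.
Discriminant: 84² − 4·1739 = 7056 − 6956 = 100; √100 = 10.
q = (84 − 10)/2 = 37, p = (84 + 10)/2 = 47.
Check: 37 · 47 = 1739.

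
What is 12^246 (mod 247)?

1

12^1 ≡ 12 (mod 247)
12^2 ≡ 12^2 = 144 ≡ 144 (mod 247)
12^4 ≡ 144^2 = 20736 ≡ 235 (mod 247)
12^8 ≡ 235^2 = 55225 ≡ 144 (mod 247)
12^16 ≡ 144^2 = 20736 ≡ 235 (mod 247)
12^32 ≡ 235^2 = 55225 ≡ 144 (mod 247)
12^64 ≡ 144^2 = 20736 ≡ 235 (mod 247)
12^128 ≡ 235^2 = 55225 ≡ 144 (mod 247)
246 = 128 + 64 + 32 + 16 + 4 + 2 in binary powers of 2.
So 12^246 ≡ 144 · 235 · 144 · 235 · 235 · 144 ≡ 1 (mod 247).
Since the result is 1, base 12 gives no evidence that 247 is composite.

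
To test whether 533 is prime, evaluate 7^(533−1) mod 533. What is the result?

113

7^1 ≡ 7 (mod 533)
7^2 ≡ 7^2 = 49 ≡ 49 (mod 533)
7^4 ≡ 49^2 = 2401 ≡ 269 (mod 533)
7^8 ≡ 269^2 = 72361 ≡ 406 (mod 533)
7^16 ≡ 406^2 = 164836 ≡ 139 (mod 533)
7^32 ≡ 139^2 = 19321 ≡ 133 (mod 533)
7^64 ≡ 133^2 = 17689 ≡ 100 (mod 533)
7^128 ≡ 100^2 = 10000 ≡ 406 (mod 533)
7^256 ≡ 406^2 = 164836 ≡ 139 (mod 533)
7^512 ≡ 139^2 = 19321 ≡ 133 (mod 533)
532 = 512 + 16 + 4 in binary powers of 2.
So 7^532 ≡ 133 · 139 · 269 ≡ 113 (mod 533).
Since 113 ≠ 1, base 7 is a Fermat witness: 533 is composite.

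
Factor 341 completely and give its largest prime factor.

341 = 11 · 31
31 is prime.
So 341 = 11 · 31; the largest prime factor is 31.

31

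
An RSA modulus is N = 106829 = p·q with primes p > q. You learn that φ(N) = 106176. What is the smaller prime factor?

φ(n) = (p−1)(q−1) = n − (p+q) + 1, so p + q = 106829 − 106176 + 1 = 654.
p and q are the roots of t² − 654t + 106829 = 0.
Discriminant: 654² − 4·106829 = 427716 − 427316 = 400; √400 = 20.
q = (654 − 20)/2 = 317, p = (654 + 20)/2 = 337.
Check: 317 · 337 = 106829.

317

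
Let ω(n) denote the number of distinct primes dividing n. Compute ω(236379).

236379 = 3 · 78793
78793 = 11 · 7163
7163 = 13 · 551
551 = 19 · 29
236379 = 3 · 11 · 13 · 19 · 29, which has 5 distinct prime factors.

5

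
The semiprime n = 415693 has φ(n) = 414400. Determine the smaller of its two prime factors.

φ(n) = (p−1)(q−1) = n − (p+q) + 1, so p + q = 415693 − 414400 + 1 = 1294.
p and q are the roots of t² − 1294t + 415693 = 0.
Discriminant: 1294² − 4·415693 = 1674436 − 1662772 = 11664; √11664 = 108.
q = (1294 − 108)/2 = 593, p = (1294 + 108)/2 = 701.
Check: 593 · 701 = 415693.

593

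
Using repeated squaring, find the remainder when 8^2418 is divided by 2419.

1255

8^1 ≡ 8 (mod 2419)
8^2 ≡ 8^2 = 64 ≡ 64 (mod 2419)
8^4 ≡ 64^2 = 4096 ≡ 1677 (mod 2419)
8^8 ≡ 1677^2 = 2812329 ≡ 1451 (mod 2419)
8^16 ≡ 1451^2 = 2105401 ≡ 871 (mod 2419)
8^32 ≡ 871^2 = 758641 ≡ 1494 (mod 2419)
8^64 ≡ 1494^2 = 2232036 ≡ 1718 (mod 2419)
8^128 ≡ 1718^2 = 2951524 ≡ 344 (mod 2419)
8^256 ≡ 344^2 = 118336 ≡ 2224 (mod 2419)
8^512 ≡ 2224^2 = 4946176 ≡ 1740 (mod 2419)
8^1024 ≡ 1740^2 = 3027600 ≡ 1431 (mod 2419)
8^2048 ≡ 1431^2 = 2047761 ≡ 1287 (mod 2419)
2418 = 2048 + 256 + 64 + 32 + 16 + 2 in binary powers of 2.
So 8^2418 ≡ 1287 · 2224 · 1718 · 1494 · 871 · 64 ≡ 1255 (mod 2419).
Since 1255 ≠ 1, base 8 is a Fermat witness: 2419 is composite.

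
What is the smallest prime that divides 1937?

1937 is odd.
Digit sum 20, not divisible by 3.
Ends in 7: not divisible by 5.
7: 1937 = 7·276 + 5
11: 1937 = 11·176 + 1
13: 1937 = 13·149

13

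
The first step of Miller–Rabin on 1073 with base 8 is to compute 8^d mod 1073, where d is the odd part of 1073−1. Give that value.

1073 − 1 = 1072 = 2^4 · 67, so d = 67.
8^1 ≡ 8 (mod 1073)
8^2 ≡ 8^2 = 64 ≡ 64 (mod 1073)
8^4 ≡ 64^2 = 4096 ≡ 877 (mod 1073)
8^8 ≡ 877^2 = 769129 ≡ 861 (mod 1073)
8^16 ≡ 861^2 = 741321 ≡ 951 (mod 1073)
8^32 ≡ 951^2 = 904401 ≡ 935 (mod 1073)
8^64 ≡ 935^2 = 874225 ≡ 803 (mod 1073)
67 = 64 + 2 + 1 in binary powers of 2.
So 8^67 ≡ 803 · 64 · 8 ≡ 177 (mod 1073).
Squaring chain: 177 → 212 → 951 → 935; never reaches −1, so base 8 is a Miller–Rabin witness that 1073 is composite.

177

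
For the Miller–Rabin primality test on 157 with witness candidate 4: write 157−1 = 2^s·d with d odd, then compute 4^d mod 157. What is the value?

156

157 − 1 = 156 = 2^2 · 39, so d = 39.
4^1 ≡ 4 (mod 157)
4^2 ≡ 4^2 = 16 ≡ 16 (mod 157)
4^4 ≡ 16^2 = 256 ≡ 99 (mod 157)
4^8 ≡ 99^2 = 9801 ≡ 67 (mod 157)
4^16 ≡ 67^2 = 4489 ≡ 93 (mod 157)
4^32 ≡ 93^2 = 8649 ≡ 14 (mod 157)
39 = 32 + 4 + 2 + 1 in binary powers of 2.
So 4^39 ≡ 14 · 99 · 16 · 4 ≡ 156 (mod 157).
Since 4^d ≡ 156 (mod 157), base 4 does not prove 157 composite.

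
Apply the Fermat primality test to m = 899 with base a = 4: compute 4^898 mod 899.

4^1 ≡ 4 (mod 899)
4^2 ≡ 4^2 = 16 ≡ 16 (mod 899)
4^4 ≡ 16^2 = 256 ≡ 256 (mod 899)
4^8 ≡ 256^2 = 65536 ≡ 808 (mod 899)
4^16 ≡ 808^2 = 652864 ≡ 190 (mod 899)
4^32 ≡ 190^2 = 36100 ≡ 140 (mod 899)
4^64 ≡ 140^2 = 19600 ≡ 721 (mod 899)
4^128 ≡ 721^2 = 519841 ≡ 219 (mod 899)
4^256 ≡ 219^2 = 47961 ≡ 314 (mod 899)
4^512 ≡ 314^2 = 98596 ≡ 605 (mod 899)
898 = 512 + 256 + 128 + 2 in binary powers of 2.
So 4^898 ≡ 605 · 314 · 219 · 16 ≡ 219 (mod 899).
Since 219 ≠ 1, base 4 is a Fermat witness: 899 is composite.

219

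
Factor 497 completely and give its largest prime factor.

71

497 = 7 · 71
71 is prime.
So 497 = 7 · 71; the largest prime factor is 71.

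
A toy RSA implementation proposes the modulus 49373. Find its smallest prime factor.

49373 is odd.
Digit sum 26, not divisible by 3.
Ends in 3: not divisible by 5.
7: 49373 = 7·7053 + 2
11: 49373 = 11·4488 + 5
13: 49373 = 13·3797 + 12
17: 49373 = 17·2904 + 5
19: 49373 = 19·2598 + 11
23: 49373 = 23·2146 + 15
29: 49373 = 29·1702 + 15
31: 49373 = 31·1592 + 21
37: 49373 = 37·1334 + 15
41: 49373 = 41·1204 + 9
43: 49373 = 43·1148 + 9
47: 49373 = 47·1050 + 23
53: 49373 = 53·931 + 30
59: 49373 = 59·836 + 49
61: 49373 = 61·809 + 24
67: 49373 = 67·736 + 61
71: 49373 = 71·695 + 28
73: 49373 = 73·676 + 25
79: 49373 = 79·624 + 77
83: 49373 = 83·594 + 71
89: 49373 = 89·554 + 67
97: 49373 = 97·509

97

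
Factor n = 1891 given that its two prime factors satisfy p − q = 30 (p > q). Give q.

31

Since p = q + 30, we have 1891 = q(q + 30), so q² + 30q − 1891 = 0.
Discriminant: 30² + 4·1891 = 900 + 7564 = 8464; √8464 = 92.
q = (−30 + 92)/2 = 31, and p = q + 30 = 61.
Check: 31 · 61 = 1891.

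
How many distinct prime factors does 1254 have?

4

1254 = 2 · 627
627 = 3 · 209
209 = 11 · 19
1254 = 2 · 3 · 11 · 19, which has 4 distinct prime factors.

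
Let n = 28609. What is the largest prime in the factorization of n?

28609 = 7 · 4087
4087 = 61 · 67
67 is prime.
So 28609 = 7 · 61 · 67; the largest prime factor is 67.

67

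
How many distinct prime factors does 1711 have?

1711 = 29 · 59
1711 = 29 · 59, which has 2 distinct prime factors.

2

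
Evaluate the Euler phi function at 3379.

Factor: 3379 = 31 · 109.
φ(3379) = (31−1) · (109−1) = 30 · 108 = 3240.

3240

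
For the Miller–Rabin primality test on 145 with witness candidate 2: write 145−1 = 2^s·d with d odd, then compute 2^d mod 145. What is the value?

77

145 − 1 = 144 = 2^4 · 9, so d = 9.
2^1 ≡ 2 (mod 145)
2^2 ≡ 2^2 = 4 ≡ 4 (mod 145)
2^4 ≡ 4^2 = 16 ≡ 16 (mod 145)
2^8 ≡ 16^2 = 256 ≡ 111 (mod 145)
9 = 8 + 1 in binary powers of 2.
So 2^9 ≡ 111 · 2 ≡ 77 (mod 145).
Squaring chain: 77 → 129 → 111 → 141; never reaches −1, so base 2 is a Miller–Rabin witness that 145 is composite.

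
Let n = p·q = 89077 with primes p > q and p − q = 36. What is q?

Since p = q + 36, we have 89077 = q(q + 36), so q² + 36q − 89077 = 0.
Discriminant: 36² + 4·89077 = 1296 + 356308 = 357604; √357604 = 598.
q = (−36 + 598)/2 = 281, and p = q + 36 = 317.
Check: 281 · 317 = 89077.

281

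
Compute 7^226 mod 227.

1

7^1 ≡ 7 (mod 227)
7^2 ≡ 7^2 = 49 ≡ 49 (mod 227)
7^4 ≡ 49^2 = 2401 ≡ 131 (mod 227)
7^8 ≡ 131^2 = 17161 ≡ 136 (mod 227)
7^16 ≡ 136^2 = 18496 ≡ 109 (mod 227)
7^32 ≡ 109^2 = 11881 ≡ 77 (mod 227)
7^64 ≡ 77^2 = 5929 ≡ 27 (mod 227)
7^128 ≡ 27^2 = 729 ≡ 48 (mod 227)
226 = 128 + 64 + 32 + 2 in binary powers of 2.
So 7^226 ≡ 48 · 27 · 77 · 49 ≡ 1 (mod 227).
Since the result is 1, base 7 gives no evidence that 227 is composite.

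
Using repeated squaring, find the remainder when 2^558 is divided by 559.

441

2^1 ≡ 2 (mod 559)
2^2 ≡ 2^2 = 4 ≡ 4 (mod 559)
2^4 ≡ 4^2 = 16 ≡ 16 (mod 559)
2^8 ≡ 16^2 = 256 ≡ 256 (mod 559)
2^16 ≡ 256^2 = 65536 ≡ 133 (mod 559)
2^32 ≡ 133^2 = 17689 ≡ 360 (mod 559)
2^64 ≡ 360^2 = 129600 ≡ 471 (mod 559)
2^128 ≡ 471^2 = 221841 ≡ 477 (mod 559)
2^256 ≡ 477^2 = 227529 ≡ 16 (mod 559)
2^512 ≡ 16^2 = 256 ≡ 256 (mod 559)
558 = 512 + 32 + 8 + 4 + 2 in binary powers of 2.
So 2^558 ≡ 256 · 360 · 256 · 16 · 4 ≡ 441 (mod 559).
Since 441 ≠ 1, base 2 is a Fermat witness: 559 is composite.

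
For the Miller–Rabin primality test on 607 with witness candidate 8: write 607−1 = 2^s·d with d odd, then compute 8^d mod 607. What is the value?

607 − 1 = 606 = 2^1 · 303, so d = 303.
8^1 ≡ 8 (mod 607)
8^2 ≡ 8^2 = 64 ≡ 64 (mod 607)
8^4 ≡ 64^2 = 4096 ≡ 454 (mod 607)
8^8 ≡ 454^2 = 206116 ≡ 343 (mod 607)
8^16 ≡ 343^2 = 117649 ≡ 498 (mod 607)
8^32 ≡ 498^2 = 248004 ≡ 348 (mod 607)
8^64 ≡ 348^2 = 121104 ≡ 311 (mod 607)
8^128 ≡ 311^2 = 96721 ≡ 208 (mod 607)
8^256 ≡ 208^2 = 43264 ≡ 167 (mod 607)
303 = 256 + 32 + 8 + 4 + 2 + 1 in binary powers of 2.
So 8^303 ≡ 167 · 348 · 343 · 454 · 64 · 8 ≡ 1 (mod 607).
Since 8^d ≡ 1 (mod 607), base 8 does not prove 607 composite.

1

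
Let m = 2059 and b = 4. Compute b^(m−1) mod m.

1161

4^1 ≡ 4 (mod 2059)
4^2 ≡ 4^2 = 16 ≡ 16 (mod 2059)
4^4 ≡ 16^2 = 256 ≡ 256 (mod 2059)
4^8 ≡ 256^2 = 65536 ≡ 1707 (mod 2059)
4^16 ≡ 1707^2 = 2913849 ≡ 364 (mod 2059)
4^32 ≡ 364^2 = 132496 ≡ 720 (mod 2059)
4^64 ≡ 720^2 = 518400 ≡ 1591 (mod 2059)
4^128 ≡ 1591^2 = 2531281 ≡ 770 (mod 2059)
4^256 ≡ 770^2 = 592900 ≡ 1967 (mod 2059)
4^512 ≡ 1967^2 = 3869089 ≡ 228 (mod 2059)
4^1024 ≡ 228^2 = 51984 ≡ 509 (mod 2059)
4^2048 ≡ 509^2 = 259081 ≡ 1706 (mod 2059)
2058 = 2048 + 8 + 2 in binary powers of 2.
So 4^2058 ≡ 1706 · 1707 · 16 ≡ 1161 (mod 2059).
Since 1161 ≠ 1, base 4 is a Fermat witness: 2059 is composite.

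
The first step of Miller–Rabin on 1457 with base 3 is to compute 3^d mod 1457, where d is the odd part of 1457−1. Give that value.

1457 − 1 = 1456 = 2^4 · 91, so d = 91.
3^1 ≡ 3 (mod 1457)
3^2 ≡ 3^2 = 9 ≡ 9 (mod 1457)
3^4 ≡ 9^2 = 81 ≡ 81 (mod 1457)
3^8 ≡ 81^2 = 6561 ≡ 733 (mod 1457)
3^16 ≡ 733^2 = 537289 ≡ 1113 (mod 1457)
3^32 ≡ 1113^2 = 1238769 ≡ 319 (mod 1457)
3^64 ≡ 319^2 = 101761 ≡ 1228 (mod 1457)
91 = 64 + 16 + 8 + 2 + 1 in binary powers of 2.
So 3^91 ≡ 1228 · 1113 · 733 · 9 · 3 ≡ 251 (mod 1457).
Squaring chain: 251 → 350 → 112 → 888; never reaches −1, so base 3 is a Miller–Rabin witness that 1457 is composite.

251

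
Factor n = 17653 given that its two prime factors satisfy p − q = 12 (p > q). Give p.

139

Since p = q + 12, we have 17653 = q(q + 12), so q² + 12q − 17653 = 0.
Discriminant: 12² + 4·17653 = 144 + 70612 = 70756; √70756 = 266.
q = (−12 + 266)/2 = 127, and p = q + 12 = 139.
Check: 127 · 139 = 17653.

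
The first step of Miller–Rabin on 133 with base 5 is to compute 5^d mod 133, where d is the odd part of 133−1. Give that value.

83

133 − 1 = 132 = 2^2 · 33, so d = 33.
5^1 ≡ 5 (mod 133)
5^2 ≡ 5^2 = 25 ≡ 25 (mod 133)
5^4 ≡ 25^2 = 625 ≡ 93 (mod 133)
5^8 ≡ 93^2 = 8649 ≡ 4 (mod 133)
5^16 ≡ 4^2 = 16 ≡ 16 (mod 133)
5^32 ≡ 16^2 = 256 ≡ 123 (mod 133)
33 = 32 + 1 in binary powers of 2.
So 5^33 ≡ 123 · 5 ≡ 83 (mod 133).
Squaring chain: 83 → 106; never reaches −1, so base 5 is a Miller–Rabin witness that 133 is composite.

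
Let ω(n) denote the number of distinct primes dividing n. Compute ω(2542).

2542 = 2 · 1271
1271 = 31 · 41
2542 = 2 · 31 · 41, which has 3 distinct prime factors.

3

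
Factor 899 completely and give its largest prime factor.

899 = 29 · 31
31 is prime.
So 899 = 29 · 31; the largest prime factor is 31.

31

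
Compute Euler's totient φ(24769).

22080

Factor: 24769 = 17 · 31 · 47.
φ(24769) = (17−1) · (31−1) · (47−1) = 16 · 30 · 46 = 22080.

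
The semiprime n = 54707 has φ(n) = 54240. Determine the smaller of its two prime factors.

227

φ(n) = (p−1)(q−1) = n − (p+q) + 1, so p + q = 54707 − 54240 + 1 = 468.
p and q are the roots of t² − 468t + 54707 = 0.
Discriminant: 468² − 4·54707 = 219024 − 218828 = 196; √196 = 14.
q = (468 − 14)/2 = 227, p = (468 + 14)/2 = 241.
Check: 227 · 241 = 54707.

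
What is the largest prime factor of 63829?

71

63829 = 29 · 2201
2201 = 31 · 71
71 is prime.
So 63829 = 29 · 31 · 71; the largest prime factor is 71.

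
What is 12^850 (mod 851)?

12^1 ≡ 12 (mod 851)
12^2 ≡ 12^2 = 144 ≡ 144 (mod 851)
12^4 ≡ 144^2 = 20736 ≡ 312 (mod 851)
12^8 ≡ 312^2 = 97344 ≡ 330 (mod 851)
12^16 ≡ 330^2 = 108900 ≡ 823 (mod 851)
12^32 ≡ 823^2 = 677329 ≡ 784 (mod 851)
12^64 ≡ 784^2 = 614656 ≡ 234 (mod 851)
12^128 ≡ 234^2 = 54756 ≡ 292 (mod 851)
12^256 ≡ 292^2 = 85264 ≡ 164 (mod 851)
12^512 ≡ 164^2 = 26896 ≡ 515 (mod 851)
850 = 512 + 256 + 64 + 16 + 2 in binary powers of 2.
So 12^850 ≡ 515 · 164 · 234 · 823 · 144 ≡ 164 (mod 851).
Since 164 ≠ 1, base 12 is a Fermat witness: 851 is composite.

164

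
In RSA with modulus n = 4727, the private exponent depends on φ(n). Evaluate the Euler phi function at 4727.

Factor: 4727 = 29 · 163.
φ(4727) = (29−1) · (163−1) = 28 · 162 = 4536.

4536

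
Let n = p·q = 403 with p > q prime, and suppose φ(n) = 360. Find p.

31

φ(n) = (p−1)(q−1) = n − (p+q) + 1, so p + q = 403 − 360 + 1 = 44.
p and q are the roots of t² − 44t + 403 = 0.
Discriminant: 44² − 4·403 = 1936 − 1612 = 324; √324 = 18.
q = (44 − 18)/2 = 13, p = (44 + 18)/2 = 31.
Check: 13 · 31 = 403.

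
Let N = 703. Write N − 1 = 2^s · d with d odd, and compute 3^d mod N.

703 − 1 = 702 = 2^1 · 351, so d = 351.
3^1 ≡ 3 (mod 703)
3^2 ≡ 3^2 = 9 ≡ 9 (mod 703)
3^4 ≡ 9^2 = 81 ≡ 81 (mod 703)
3^8 ≡ 81^2 = 6561 ≡ 234 (mod 703)
3^16 ≡ 234^2 = 54756 ≡ 625 (mod 703)
3^32 ≡ 625^2 = 390625 ≡ 460 (mod 703)
3^64 ≡ 460^2 = 211600 ≡ 700 (mod 703)
3^128 ≡ 700^2 = 490000 ≡ 9 (mod 703)
3^256 ≡ 9^2 = 81 ≡ 81 (mod 703)
351 = 256 + 64 + 16 + 8 + 4 + 2 + 1 in binary powers of 2.
So 3^351 ≡ 81 · 700 · 625 · 234 · 81 · 9 · 3 ≡ 702 (mod 703).
Since 3^d ≡ 702 (mod 703), base 3 does not prove 703 composite.

702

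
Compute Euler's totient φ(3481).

Factor: 3481 = 59^2.
φ(3481) = 59^1·(59−1) = 3422.

3422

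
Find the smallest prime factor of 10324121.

83

10324121 is odd.
Digit sum 14, not divisible by 3.
Ends in 1: not divisible by 5.
7: 10324121 = 7·1474874 + 3
11: 10324121 = 11·938556 + 5
13: 10324121 = 13·794163 + 2
17: 10324121 = 17·607301 + 4
19: 10324121 = 19·543374 + 15
23: 10324121 = 23·448874 + 19
29: 10324121 = 29·356004 + 5
31: 10324121 = 31·333036 + 5
37: 10324121 = 37·279030 + 11
41: 10324121 = 41·251807 + 34
43: 10324121 = 43·240095 + 36
47: 10324121 = 47·219662 + 7
53: 10324121 = 53·194794 + 39
59: 10324121 = 59·174985 + 6
61: 10324121 = 61·169247 + 54
67: 10324121 = 67·154091 + 24
71: 10324121 = 71·145410 + 11
73: 10324121 = 73·141426 + 23
79: 10324121 = 79·130685 + 6
83: 10324121 = 83·124387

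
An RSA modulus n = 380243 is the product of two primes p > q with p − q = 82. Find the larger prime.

659

Since p = q + 82, we have 380243 = q(q + 82), so q² + 82q − 380243 = 0.
Discriminant: 82² + 4·380243 = 6724 + 1520972 = 1527696; √1527696 = 1236.
q = (−82 + 1236)/2 = 577, and p = q + 82 = 659.
Check: 577 · 659 = 380243.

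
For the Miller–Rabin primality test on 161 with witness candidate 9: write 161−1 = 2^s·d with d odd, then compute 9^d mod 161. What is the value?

161 − 1 = 160 = 2^5 · 5, so d = 5.
9^1 ≡ 9 (mod 161)
9^2 ≡ 9^2 = 81 ≡ 81 (mod 161)
9^4 ≡ 81^2 = 6561 ≡ 121 (mod 161)
5 = 4 + 1 in binary powers of 2.
So 9^5 ≡ 121 · 9 ≡ 123 (mod 161).
Squaring chain: 123 → 156 → 25 → 142 → 39; never reaches −1, so base 9 is a Miller–Rabin witness that 161 is composite.

123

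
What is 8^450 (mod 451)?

8^1 ≡ 8 (mod 451)
8^2 ≡ 8^2 = 64 ≡ 64 (mod 451)
8^4 ≡ 64^2 = 4096 ≡ 37 (mod 451)
8^8 ≡ 37^2 = 1369 ≡ 16 (mod 451)
8^16 ≡ 16^2 = 256 ≡ 256 (mod 451)
8^32 ≡ 256^2 = 65536 ≡ 141 (mod 451)
8^64 ≡ 141^2 = 19881 ≡ 37 (mod 451)
8^128 ≡ 37^2 = 1369 ≡ 16 (mod 451)
8^256 ≡ 16^2 = 256 ≡ 256 (mod 451)
450 = 256 + 128 + 64 + 2 in binary powers of 2.
So 8^450 ≡ 256 · 16 · 37 · 64 ≡ 122 (mod 451).
Since 122 ≠ 1, base 8 is a Fermat witness: 451 is composite.

122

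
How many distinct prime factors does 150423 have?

150423 = 3 · 50141
50141 = 7 · 7163
7163 = 13 · 551
551 = 19 · 29
150423 = 3 · 7 · 13 · 19 · 29, which has 5 distinct prime factors.

5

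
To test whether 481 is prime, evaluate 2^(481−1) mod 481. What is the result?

248

2^1 ≡ 2 (mod 481)
2^2 ≡ 2^2 = 4 ≡ 4 (mod 481)
2^4 ≡ 4^2 = 16 ≡ 16 (mod 481)
2^8 ≡ 16^2 = 256 ≡ 256 (mod 481)
2^16 ≡ 256^2 = 65536 ≡ 120 (mod 481)
2^32 ≡ 120^2 = 14400 ≡ 451 (mod 481)
2^64 ≡ 451^2 = 203401 ≡ 419 (mod 481)
2^128 ≡ 419^2 = 175561 ≡ 477 (mod 481)
2^256 ≡ 477^2 = 227529 ≡ 16 (mod 481)
480 = 256 + 128 + 64 + 32 in binary powers of 2.
So 2^480 ≡ 16 · 477 · 419 · 451 ≡ 248 (mod 481).
Since 248 ≠ 1, base 2 is a Fermat witness: 481 is composite.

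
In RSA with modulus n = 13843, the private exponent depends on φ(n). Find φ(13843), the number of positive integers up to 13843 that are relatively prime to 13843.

Factor: 13843 = 109 · 127.
φ(13843) = (109−1) · (127−1) = 108 · 126 = 13608.

13608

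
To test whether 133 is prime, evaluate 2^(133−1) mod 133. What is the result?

2^1 ≡ 2 (mod 133)
2^2 ≡ 2^2 = 4 ≡ 4 (mod 133)
2^4 ≡ 4^2 = 16 ≡ 16 (mod 133)
2^8 ≡ 16^2 = 256 ≡ 123 (mod 133)
2^16 ≡ 123^2 = 15129 ≡ 100 (mod 133)
2^32 ≡ 100^2 = 10000 ≡ 25 (mod 133)
2^64 ≡ 25^2 = 625 ≡ 93 (mod 133)
2^128 ≡ 93^2 = 8649 ≡ 4 (mod 133)
132 = 128 + 4 in binary powers of 2.
So 2^132 ≡ 4 · 16 ≡ 64 (mod 133).
Since 64 ≠ 1, base 2 is a Fermat witness: 133 is composite.

64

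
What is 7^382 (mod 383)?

1

7^1 ≡ 7 (mod 383)
7^2 ≡ 7^2 = 49 ≡ 49 (mod 383)
7^4 ≡ 49^2 = 2401 ≡ 103 (mod 383)
7^8 ≡ 103^2 = 10609 ≡ 268 (mod 383)
7^16 ≡ 268^2 = 71824 ≡ 203 (mod 383)
7^32 ≡ 203^2 = 41209 ≡ 228 (mod 383)
7^64 ≡ 228^2 = 51984 ≡ 279 (mod 383)
7^128 ≡ 279^2 = 77841 ≡ 92 (mod 383)
7^256 ≡ 92^2 = 8464 ≡ 38 (mod 383)
382 = 256 + 64 + 32 + 16 + 8 + 4 + 2 in binary powers of 2.
So 7^382 ≡ 38 · 279 · 228 · 203 · 268 · 103 · 49 ≡ 1 (mod 383).
Since the result is 1, base 7 gives no evidence that 383 is composite.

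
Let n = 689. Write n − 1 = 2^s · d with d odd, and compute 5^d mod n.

359

689 − 1 = 688 = 2^4 · 43, so d = 43.
5^1 ≡ 5 (mod 689)
5^2 ≡ 5^2 = 25 ≡ 25 (mod 689)
5^4 ≡ 25^2 = 625 ≡ 625 (mod 689)
5^8 ≡ 625^2 = 390625 ≡ 651 (mod 689)
5^16 ≡ 651^2 = 423801 ≡ 66 (mod 689)
5^32 ≡ 66^2 = 4356 ≡ 222 (mod 689)
43 = 32 + 8 + 2 + 1 in binary powers of 2.
So 5^43 ≡ 222 · 651 · 25 · 5 ≡ 359 (mod 689).
Squaring chain: 359 → 38 → 66 → 222; never reaches −1, so base 5 is a Miller–Rabin witness that 689 is composite.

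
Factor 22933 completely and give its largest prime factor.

71

22933 = 17 · 1349
1349 = 19 · 71
71 is prime.
So 22933 = 17 · 19 · 71; the largest prime factor is 71.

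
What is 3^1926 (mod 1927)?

3^1 ≡ 3 (mod 1927)
3^2 ≡ 3^2 = 9 ≡ 9 (mod 1927)
3^4 ≡ 9^2 = 81 ≡ 81 (mod 1927)
3^8 ≡ 81^2 = 6561 ≡ 780 (mod 1927)
3^16 ≡ 780^2 = 608400 ≡ 1395 (mod 1927)
3^32 ≡ 1395^2 = 1946025 ≡ 1682 (mod 1927)
3^64 ≡ 1682^2 = 2829124 ≡ 288 (mod 1927)
3^128 ≡ 288^2 = 82944 ≡ 83 (mod 1927)
3^256 ≡ 83^2 = 6889 ≡ 1108 (mod 1927)
3^512 ≡ 1108^2 = 1227664 ≡ 165 (mod 1927)
3^1024 ≡ 165^2 = 27225 ≡ 247 (mod 1927)
1926 = 1024 + 512 + 256 + 128 + 4 + 2 in binary powers of 2.
So 3^1926 ≡ 247 · 165 · 1108 · 83 · 81 · 9 ≡ 237 (mod 1927).
Since 237 ≠ 1, base 3 is a Fermat witness: 1927 is composite.

237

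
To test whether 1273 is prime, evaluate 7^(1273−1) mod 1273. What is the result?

7^1 ≡ 7 (mod 1273)
7^2 ≡ 7^2 = 49 ≡ 49 (mod 1273)
7^4 ≡ 49^2 = 2401 ≡ 1128 (mod 1273)
7^8 ≡ 1128^2 = 1272384 ≡ 657 (mod 1273)
7^16 ≡ 657^2 = 431649 ≡ 102 (mod 1273)
7^32 ≡ 102^2 = 10404 ≡ 220 (mod 1273)
7^64 ≡ 220^2 = 48400 ≡ 26 (mod 1273)
7^128 ≡ 26^2 = 676 ≡ 676 (mod 1273)
7^256 ≡ 676^2 = 456976 ≡ 1242 (mod 1273)
7^512 ≡ 1242^2 = 1542564 ≡ 961 (mod 1273)
7^1024 ≡ 961^2 = 923521 ≡ 596 (mod 1273)
1272 = 1024 + 128 + 64 + 32 + 16 + 8 in binary powers of 2.
So 7^1272 ≡ 596 · 676 · 26 · 220 · 102 · 657 ≡ 1179 (mod 1273).
Since 1179 ≠ 1, base 7 is a Fermat witness: 1273 is composite.

1179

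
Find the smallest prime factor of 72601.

79

72601 is odd.
Digit sum 16, not divisible by 3.
Ends in 1: not divisible by 5.
7: 72601 = 7·10371 + 4
11: 72601 = 11·6600 + 1
13: 72601 = 13·5584 + 9
17: 72601 = 17·4270 + 11
19: 72601 = 19·3821 + 2
23: 72601 = 23·3156 + 13
29: 72601 = 29·2503 + 14
31: 72601 = 31·2341 + 30
37: 72601 = 37·1962 + 7
41: 72601 = 41·1770 + 31
43: 72601 = 43·1688 + 17
47: 72601 = 47·1544 + 33
53: 72601 = 53·1369 + 44
59: 72601 = 59·1230 + 31
61: 72601 = 61·1190 + 11
67: 72601 = 67·1083 + 40
71: 72601 = 71·1022 + 39
73: 72601 = 73·994 + 39
79: 72601 = 79·919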